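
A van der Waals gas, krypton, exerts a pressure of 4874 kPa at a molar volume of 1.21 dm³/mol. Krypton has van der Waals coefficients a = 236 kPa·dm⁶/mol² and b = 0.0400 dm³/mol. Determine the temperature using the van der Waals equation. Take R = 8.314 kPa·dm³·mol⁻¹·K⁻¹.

T ≈ 708.6 K

T = (P + a/V_m²)(V_m − b)/R
P + a/V_m² = 4874 + 236/(1.21)² = 5035.2 kPa
V_m − b = 1.21 − 0.0400 = 1.1700 dm³/mol
T = (5035.2)(1.1700)/8.314 = 708.6 K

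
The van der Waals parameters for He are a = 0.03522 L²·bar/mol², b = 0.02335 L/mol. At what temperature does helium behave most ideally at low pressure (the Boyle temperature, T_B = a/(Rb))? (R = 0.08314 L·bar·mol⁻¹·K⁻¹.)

T_B ≈ 18.14 K

For a van der Waals gas the second virial coefficient B₂ = b − a/(RT) vanishes at T_B = a/(Rb).
T_B = 0.03522/(0.08314×0.02335) = 0.03522/0.0019413 = 18.14 K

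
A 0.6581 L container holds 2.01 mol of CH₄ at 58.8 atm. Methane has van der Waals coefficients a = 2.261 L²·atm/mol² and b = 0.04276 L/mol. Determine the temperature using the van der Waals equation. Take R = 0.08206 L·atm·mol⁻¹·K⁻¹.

T ≈ 277.1 K

T = (P + a n²/V²)(V − nb)/(nR)
P + a n²/V² = 58.8 + (2.261)(2.01)²/(0.6581)² = 79.892 atm
V − nb = 0.6581 − (2.01)(0.04276) = 0.57215 L
T = (79.892)(0.57215)/((2.01)(0.08206)) = 277.1 K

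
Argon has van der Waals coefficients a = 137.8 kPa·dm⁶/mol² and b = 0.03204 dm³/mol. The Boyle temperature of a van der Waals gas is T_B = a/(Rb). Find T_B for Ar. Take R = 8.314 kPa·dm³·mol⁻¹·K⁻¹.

For a van der Waals gas the second virial coefficient B₂ = b − a/(RT) vanishes at T_B = a/(Rb).
T_B = 137.8/(8.314×0.03204) = 137.8/0.26638 = 517.3 K

T_B ≈ 517.3 K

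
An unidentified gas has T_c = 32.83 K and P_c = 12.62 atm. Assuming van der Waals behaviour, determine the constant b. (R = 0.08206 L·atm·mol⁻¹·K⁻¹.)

From T_c = 8a/(27Rb) and P_c = a/(27b²): b = R T_c/(8 P_c).
b = (0.08206)(32.83)/(8×12.62) = 2.6940/100.96 = 0.02668 L/mol

b ≈ 0.02668 L/mol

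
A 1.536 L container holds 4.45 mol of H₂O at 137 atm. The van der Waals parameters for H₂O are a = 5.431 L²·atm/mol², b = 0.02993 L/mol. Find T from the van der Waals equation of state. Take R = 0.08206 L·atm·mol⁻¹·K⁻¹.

T ≈ 701.4 K

T = (P + a n²/V²)(V − nb)/(nR)
P + a n²/V² = 137 + (5.431)(4.45)²/(1.536)² = 182.58 atm
V − nb = 1.536 − (4.45)(0.02993) = 1.4028 L
T = (182.58)(1.4028)/((4.45)(0.08206)) = 701.4 K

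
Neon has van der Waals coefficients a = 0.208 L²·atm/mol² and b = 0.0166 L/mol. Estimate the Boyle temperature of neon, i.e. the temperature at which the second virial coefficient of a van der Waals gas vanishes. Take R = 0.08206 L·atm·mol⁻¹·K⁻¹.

T_B ≈ 152.7 K

For a van der Waals gas the second virial coefficient B₂ = b − a/(RT) vanishes at T_B = a/(Rb).
T_B = 0.208/(0.08206×0.0166) = 0.208/0.0013622 = 152.7 K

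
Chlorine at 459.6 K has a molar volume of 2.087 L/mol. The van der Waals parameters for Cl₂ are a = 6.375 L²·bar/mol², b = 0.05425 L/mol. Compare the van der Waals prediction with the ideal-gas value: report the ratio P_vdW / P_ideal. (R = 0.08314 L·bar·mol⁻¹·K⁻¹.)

Ideal: P_ideal = RT/V_m = (0.08314)(459.6)/2.087 = 18.3091 bar
vdW: P = RT/(V_m − b) − a/V_m² = 38.2111/2.03275 − 6.375/4.35557 = 18.7977 − 1.46364 = 17.3341 bar
Ratio = 17.3341/18.3091 = 0.9467

P_vdW / P_ideal ≈ 0.9467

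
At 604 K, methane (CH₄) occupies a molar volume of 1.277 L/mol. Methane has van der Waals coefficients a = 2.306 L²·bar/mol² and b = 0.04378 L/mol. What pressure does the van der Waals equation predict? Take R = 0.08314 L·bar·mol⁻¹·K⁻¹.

P ≈ 39.31 bar

P = RT/(V_m − b) − a/V_m²
RT/(V_m − b) = (0.08314)(604)/(1.277 − 0.04378) = 50.217/1.2332 = 40.721 bar
a/V_m² = 2.306/(1.277)² = 1.4141 bar
P = 40.721 − 1.4141 = 39.31 bar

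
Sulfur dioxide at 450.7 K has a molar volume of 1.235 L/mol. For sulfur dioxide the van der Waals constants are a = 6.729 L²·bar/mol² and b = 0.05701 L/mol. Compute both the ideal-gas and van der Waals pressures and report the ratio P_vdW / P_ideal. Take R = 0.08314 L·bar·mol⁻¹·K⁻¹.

Ideal: P_ideal = RT/V_m = (0.08314)(450.7)/1.235 = 30.3411 bar
vdW: P = RT/(V_m − b) − a/V_m² = 37.4712/1.17799 − 6.729/1.52523 = 31.8094 − 4.41179 = 27.3976 bar
Ratio = 27.3976/30.3411 = 0.9030

P_vdW / P_ideal ≈ 0.9030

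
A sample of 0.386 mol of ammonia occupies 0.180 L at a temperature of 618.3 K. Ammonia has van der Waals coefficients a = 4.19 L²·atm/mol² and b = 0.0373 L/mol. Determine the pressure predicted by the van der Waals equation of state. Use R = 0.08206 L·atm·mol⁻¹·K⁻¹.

P ≈ 99.00 atm

P = nRT/(V − nb) − a n²/V²
nRT/(V − nb) = (0.386)(0.08206)(618.3)/(0.180 − 0.386×0.0373) = 19.585/0.16560 = 118.27 atm
a n²/V² = (4.19)(0.386)²/(0.180)² = 19.268 atm
P = 118.27 − 19.268 = 99.00 atm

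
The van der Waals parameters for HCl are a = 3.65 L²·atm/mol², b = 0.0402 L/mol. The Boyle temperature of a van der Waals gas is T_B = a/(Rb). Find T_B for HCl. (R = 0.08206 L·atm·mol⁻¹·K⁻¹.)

For a van der Waals gas the second virial coefficient B₂ = b − a/(RT) vanishes at T_B = a/(Rb).
T_B = 3.65/(0.08206×0.0402) = 3.65/0.0032988 = 1106 K

T_B ≈ 1106 K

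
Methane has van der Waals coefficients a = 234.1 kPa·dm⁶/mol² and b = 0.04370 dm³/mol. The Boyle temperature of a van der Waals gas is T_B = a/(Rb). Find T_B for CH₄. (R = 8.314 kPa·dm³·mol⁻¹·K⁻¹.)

T_B ≈ 644.3 K

For a van der Waals gas the second virial coefficient B₂ = b − a/(RT) vanishes at T_B = a/(Rb).
T_B = 234.1/(8.314×0.04370) = 234.1/0.36332 = 644.3 K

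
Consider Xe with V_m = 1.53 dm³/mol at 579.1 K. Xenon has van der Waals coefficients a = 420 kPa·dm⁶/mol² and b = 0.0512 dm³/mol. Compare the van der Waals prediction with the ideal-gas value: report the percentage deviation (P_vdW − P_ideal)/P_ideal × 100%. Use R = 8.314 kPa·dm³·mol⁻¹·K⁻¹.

Ideal: P_ideal = RT/V_m = (8.314)(579.1)/1.53 = 3146.82 kPa
vdW: P = RT/(V_m − b) − a/V_m² = 4814.64/1.47880 − 420/2.34090 = 3255.77 − 179.418 = 3076.35 kPa
% deviation = (3076.35 − 3146.82)/3146.82 × 100% = -2.24%

-2.24 %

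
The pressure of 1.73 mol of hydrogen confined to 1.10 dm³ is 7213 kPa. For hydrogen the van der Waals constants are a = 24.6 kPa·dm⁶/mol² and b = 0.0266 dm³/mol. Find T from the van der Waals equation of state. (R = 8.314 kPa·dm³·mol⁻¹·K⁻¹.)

T ≈ 533.0 K

T = (P + a n²/V²)(V − nb)/(nR)
P + a n²/V² = 7213 + (24.6)(1.73)²/(1.10)² = 7273.8 kPa
V − nb = 1.10 − (1.73)(0.0266) = 1.0540 dm³
T = (7273.8)(1.0540)/((1.73)(8.314)) = 533.0 K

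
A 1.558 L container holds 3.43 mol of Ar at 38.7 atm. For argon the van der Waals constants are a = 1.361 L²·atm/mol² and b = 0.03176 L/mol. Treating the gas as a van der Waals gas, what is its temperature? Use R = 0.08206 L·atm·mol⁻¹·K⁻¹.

T ≈ 233.2 K

T = (P + a n²/V²)(V − nb)/(nR)
P + a n²/V² = 38.7 + (1.361)(3.43)²/(1.558)² = 45.296 atm
V − nb = 1.558 − (3.43)(0.03176) = 1.4491 L
T = (45.296)(1.4491)/((3.43)(0.08206)) = 233.2 K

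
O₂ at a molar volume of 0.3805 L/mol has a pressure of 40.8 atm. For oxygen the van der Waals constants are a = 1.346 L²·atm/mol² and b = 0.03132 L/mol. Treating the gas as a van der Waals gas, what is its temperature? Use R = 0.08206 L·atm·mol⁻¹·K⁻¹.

T ≈ 213.2 K

T = (P + a/V_m²)(V_m − b)/R
P + a/V_m² = 40.8 + 1.346/(0.3805)² = 50.097 atm
V_m − b = 0.3805 − 0.03132 = 0.34918 L/mol
T = (50.097)(0.34918)/0.08206 = 213.2 K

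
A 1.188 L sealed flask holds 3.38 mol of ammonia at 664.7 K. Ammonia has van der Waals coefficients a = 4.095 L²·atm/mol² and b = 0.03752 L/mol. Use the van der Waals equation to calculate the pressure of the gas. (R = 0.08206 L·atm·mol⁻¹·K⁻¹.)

P ≈ 140.6 atm

P = nRT/(V − nb) − a n²/V²
nRT/(V − nb) = (3.38)(0.08206)(664.7)/(1.188 − 3.38×0.03752) = 184.36/1.0612 = 173.73 atm
a n²/V² = (4.095)(3.38)²/(1.188)² = 33.148 atm
P = 173.73 − 33.148 = 140.6 atm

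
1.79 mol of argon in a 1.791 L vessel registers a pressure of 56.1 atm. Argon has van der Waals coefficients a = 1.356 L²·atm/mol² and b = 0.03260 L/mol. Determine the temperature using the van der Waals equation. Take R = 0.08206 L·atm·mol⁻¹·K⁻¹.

T ≈ 677.7 K

T = (P + a n²/V²)(V − nb)/(nR)
P + a n²/V² = 56.1 + (1.356)(1.79)²/(1.791)² = 57.454 atm
V − nb = 1.791 − (1.79)(0.03260) = 1.7326 L
T = (57.454)(1.7326)/((1.79)(0.08206)) = 677.7 K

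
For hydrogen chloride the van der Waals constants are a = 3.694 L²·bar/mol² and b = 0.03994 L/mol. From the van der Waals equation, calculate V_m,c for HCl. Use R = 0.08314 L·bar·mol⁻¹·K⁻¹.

For a van der Waals gas, V_m,c = 3b.
V_m,c = 3×0.03994 = 0.1198 L/mol

V_m,c ≈ 0.1198 L/mol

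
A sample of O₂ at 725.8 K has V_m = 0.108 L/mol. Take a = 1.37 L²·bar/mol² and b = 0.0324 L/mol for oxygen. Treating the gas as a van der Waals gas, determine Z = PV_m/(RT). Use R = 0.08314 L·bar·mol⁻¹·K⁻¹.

P = RT/(V_m − b) − a/V_m² = (0.08314)(725.8)/(0.108 − 0.0324) − 1.37/(0.108)²
  = 60.343/0.075600 − 117.46 = 798.19 − 117.46 = 680.73 bar
Z = PV_m/(RT) = (680.73)(0.108)/((0.08314)(725.8)) = 73.519/60.343 = 1.218

Z ≈ 1.218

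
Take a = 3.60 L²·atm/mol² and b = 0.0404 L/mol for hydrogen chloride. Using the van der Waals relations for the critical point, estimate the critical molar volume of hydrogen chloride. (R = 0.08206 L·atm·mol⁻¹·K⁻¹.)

V_m,c ≈ 0.1212 L/mol

For a van der Waals gas, V_m,c = 3b.
V_m,c = 3×0.0404 = 0.1212 L/mol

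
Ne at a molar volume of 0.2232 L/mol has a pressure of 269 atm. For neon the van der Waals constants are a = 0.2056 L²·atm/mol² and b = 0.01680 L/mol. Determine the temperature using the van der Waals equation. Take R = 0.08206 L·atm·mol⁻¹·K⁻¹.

T ≈ 687.0 K

T = (P + a/V_m²)(V_m − b)/R
P + a/V_m² = 269 + 0.2056/(0.2232)² = 273.13 atm
V_m − b = 0.2232 − 0.01680 = 0.20640 L/mol
T = (273.13)(0.20640)/0.08206 = 687.0 K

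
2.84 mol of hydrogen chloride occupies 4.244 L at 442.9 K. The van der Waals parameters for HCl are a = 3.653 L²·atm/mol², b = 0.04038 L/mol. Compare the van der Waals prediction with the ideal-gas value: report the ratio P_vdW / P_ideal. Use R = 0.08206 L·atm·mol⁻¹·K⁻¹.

P_vdW / P_ideal ≈ 0.9605

Ideal: P_ideal = nRT/V = (2.84)(0.08206)(442.9)/4.244 = 24.3209 atm
vdW: P = nRT/(V − nb) − a n²/V² = 103.218/4.12932 − 29.4636/18.0115 = 24.9964 − 1.63582 = 23.3606 atm
Ratio = 23.3606/24.3209 = 0.9605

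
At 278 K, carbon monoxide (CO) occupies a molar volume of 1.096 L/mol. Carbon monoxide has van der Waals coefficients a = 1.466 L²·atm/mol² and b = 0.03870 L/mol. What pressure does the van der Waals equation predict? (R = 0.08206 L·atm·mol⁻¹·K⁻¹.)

P ≈ 20.36 atm

P = RT/(V_m − b) − a/V_m²
RT/(V_m − b) = (0.08206)(278)/(1.096 − 0.03870) = 22.813/1.0573 = 21.577 atm
a/V_m² = 1.466/(1.096)² = 1.2204 atm
P = 21.577 − 1.2204 = 20.36 atm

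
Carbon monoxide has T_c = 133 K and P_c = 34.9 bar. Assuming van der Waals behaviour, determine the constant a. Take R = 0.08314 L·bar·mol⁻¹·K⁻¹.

a ≈ 1.478 L²·bar/mol²

From T_c = 8a/(27Rb) and P_c = a/(27b²): a = 27 R² T_c²/(64 P_c).
a = 27×(0.08314)²×(133)²/(64×34.9) = 3301.3/2233.6 = 1.478 L²·bar/mol²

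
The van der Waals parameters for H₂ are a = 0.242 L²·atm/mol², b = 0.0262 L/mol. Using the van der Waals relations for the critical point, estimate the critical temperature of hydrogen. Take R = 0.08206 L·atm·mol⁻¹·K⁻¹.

For a van der Waals gas, T_c = 8a/(27Rb).
T_c = 8×0.242/(27×0.08206×0.0262) = 1.9360/0.058049 = 33.35 K

T_c ≈ 33.35 K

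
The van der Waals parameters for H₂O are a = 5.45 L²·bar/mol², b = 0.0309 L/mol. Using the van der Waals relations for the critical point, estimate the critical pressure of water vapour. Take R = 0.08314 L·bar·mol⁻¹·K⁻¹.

For a van der Waals gas, P_c = a/(27b²).
P_c = 5.45/(27×(0.0309)²) = 5.45/0.025780 = 211.4 bar

P_c ≈ 211.4 bar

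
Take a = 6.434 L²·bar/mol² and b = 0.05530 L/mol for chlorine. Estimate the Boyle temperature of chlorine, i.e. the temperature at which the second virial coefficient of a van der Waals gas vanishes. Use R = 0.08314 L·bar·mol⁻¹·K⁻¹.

For a van der Waals gas the second virial coefficient B₂ = b − a/(RT) vanishes at T_B = a/(Rb).
T_B = 6.434/(0.08314×0.05530) = 6.434/0.0045976 = 1399 K

T_B ≈ 1399 K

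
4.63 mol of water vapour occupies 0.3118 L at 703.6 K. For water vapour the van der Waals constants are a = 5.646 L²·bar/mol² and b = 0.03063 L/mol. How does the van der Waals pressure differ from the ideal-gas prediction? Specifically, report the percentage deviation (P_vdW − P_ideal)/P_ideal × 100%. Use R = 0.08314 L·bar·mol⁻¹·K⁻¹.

Ideal: P_ideal = nRT/V = (4.63)(0.08314)(703.6)/0.3118 = 868.642 bar
vdW: P = nRT/(V − nb) − a n²/V² = 270.843/0.169983 − 121.033/0.0972192 = 1593.35 − 1244.95 = 348.40 bar
% deviation = (348.40 − 868.642)/868.642 × 100% = -59.89%

-59.89 %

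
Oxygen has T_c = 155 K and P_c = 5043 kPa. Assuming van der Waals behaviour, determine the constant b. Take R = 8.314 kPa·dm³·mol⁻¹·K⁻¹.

b ≈ 0.03194 dm³/mol

From T_c = 8a/(27Rb) and P_c = a/(27b²): b = R T_c/(8 P_c).
b = (8.314)(155)/(8×5043) = 1288.7/40344 = 0.03194 dm³/mol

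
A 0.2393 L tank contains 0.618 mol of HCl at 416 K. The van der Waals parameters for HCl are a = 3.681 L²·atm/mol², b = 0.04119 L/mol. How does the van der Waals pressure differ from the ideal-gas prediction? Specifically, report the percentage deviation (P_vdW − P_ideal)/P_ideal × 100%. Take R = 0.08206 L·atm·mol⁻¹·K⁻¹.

-15.94 %

Ideal: P_ideal = nRT/V = (0.618)(0.08206)(416)/0.2393 = 88.1598 atm
vdW: P = nRT/(V − nb) − a n²/V² = 21.0966/0.213845 − 1.40586/0.0572645 = 98.6537 − 24.5503 = 74.1034 atm
% deviation = (74.1034 − 88.1598)/88.1598 × 100% = -15.94%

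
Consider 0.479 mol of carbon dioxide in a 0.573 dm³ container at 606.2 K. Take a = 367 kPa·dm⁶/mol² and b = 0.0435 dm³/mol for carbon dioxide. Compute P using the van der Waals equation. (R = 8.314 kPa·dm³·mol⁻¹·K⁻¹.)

P ≈ 4116 kPa

P = nRT/(V − nb) − a n²/V²
nRT/(V − nb) = (0.479)(8.314)(606.2)/(0.573 − 0.479×0.0435) = 2414.1/0.55216 = 4372.1 kPa
a n²/V² = (367)(0.479)²/(0.573)² = 256.46 kPa
P = 4372.1 − 256.46 = 4116 kPa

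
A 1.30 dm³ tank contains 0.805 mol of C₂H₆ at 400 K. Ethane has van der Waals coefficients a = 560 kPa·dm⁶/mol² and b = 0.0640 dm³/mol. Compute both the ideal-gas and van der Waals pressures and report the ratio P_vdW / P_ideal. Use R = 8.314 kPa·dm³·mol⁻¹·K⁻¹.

Ideal: P_ideal = nRT/V = (0.805)(8.314)(400)/1.30 = 2059.31 kPa
vdW: P = nRT/(V − nb) − a n²/V² = 2677.11/1.24848 − 362.894/1.69000 = 2144.30 − 214.730 = 1929.57 kPa
Ratio = 1929.57/2059.31 = 0.9370

P_vdW / P_ideal ≈ 0.9370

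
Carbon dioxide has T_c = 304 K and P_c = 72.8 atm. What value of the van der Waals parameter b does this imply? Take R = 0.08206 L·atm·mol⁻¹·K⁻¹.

b ≈ 0.04283 L/mol

From T_c = 8a/(27Rb) and P_c = a/(27b²): b = R T_c/(8 P_c).
b = (0.08206)(304)/(8×72.8) = 24.946/582.40 = 0.04283 L/mol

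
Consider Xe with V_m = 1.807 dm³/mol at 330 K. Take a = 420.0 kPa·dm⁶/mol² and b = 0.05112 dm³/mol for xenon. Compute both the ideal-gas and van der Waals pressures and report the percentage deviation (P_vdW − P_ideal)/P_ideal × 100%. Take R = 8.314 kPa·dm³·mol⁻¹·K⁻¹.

Ideal: P_ideal = RT/V_m = (8.314)(330)/1.807 = 1518.33 kPa
vdW: P = RT/(V_m − b) − a/V_m² = 2743.62/1.75588 − 420.0/3.26525 = 1562.53 − 128.627 = 1433.90 kPa
% deviation = (1433.90 − 1518.33)/1518.33 × 100% = -5.56%

-5.56 %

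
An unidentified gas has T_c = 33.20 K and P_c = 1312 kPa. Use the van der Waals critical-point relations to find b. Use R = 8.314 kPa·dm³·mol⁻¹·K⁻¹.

b ≈ 0.02630 dm³/mol

From T_c = 8a/(27Rb) and P_c = a/(27b²): b = R T_c/(8 P_c).
b = (8.314)(33.20)/(8×1312) = 276.02/10496 = 0.02630 dm³/mol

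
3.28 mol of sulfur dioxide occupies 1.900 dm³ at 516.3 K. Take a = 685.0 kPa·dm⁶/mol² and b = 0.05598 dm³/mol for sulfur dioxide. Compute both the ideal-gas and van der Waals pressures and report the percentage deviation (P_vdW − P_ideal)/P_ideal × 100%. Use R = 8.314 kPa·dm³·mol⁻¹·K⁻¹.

-16.85 %

Ideal: P_ideal = nRT/V = (3.28)(8.314)(516.3)/1.900 = 7410.24 kPa
vdW: P = nRT/(V − nb) − a n²/V² = 14079.5/1.71639 − 7369.50/3.61000 = 8202.97 − 2041.41 = 6161.56 kPa
% deviation = (6161.56 − 7410.24)/7410.24 × 100% = -16.85%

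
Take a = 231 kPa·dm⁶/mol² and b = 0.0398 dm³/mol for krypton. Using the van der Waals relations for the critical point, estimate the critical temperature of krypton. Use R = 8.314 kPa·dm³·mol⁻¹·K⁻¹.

For a van der Waals gas, T_c = 8a/(27Rb).
T_c = 8×231/(27×8.314×0.0398) = 1848.0/8.9342 = 206.8 K

T_c ≈ 206.8 K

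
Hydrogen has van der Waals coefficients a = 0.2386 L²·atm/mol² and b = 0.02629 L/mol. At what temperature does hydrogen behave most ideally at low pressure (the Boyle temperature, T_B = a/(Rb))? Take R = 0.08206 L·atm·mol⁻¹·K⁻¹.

For a van der Waals gas the second virial coefficient B₂ = b − a/(RT) vanishes at T_B = a/(Rb).
T_B = 0.2386/(0.08206×0.02629) = 0.2386/0.0021574 = 110.6 K

T_B ≈ 110.6 K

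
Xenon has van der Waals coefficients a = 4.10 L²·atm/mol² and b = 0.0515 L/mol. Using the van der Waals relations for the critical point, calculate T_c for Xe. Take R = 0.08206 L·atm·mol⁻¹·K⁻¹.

For a van der Waals gas, T_c = 8a/(27Rb).
T_c = 8×4.10/(27×0.08206×0.0515) = 32.800/0.11410 = 287.5 K

T_c ≈ 287.5 K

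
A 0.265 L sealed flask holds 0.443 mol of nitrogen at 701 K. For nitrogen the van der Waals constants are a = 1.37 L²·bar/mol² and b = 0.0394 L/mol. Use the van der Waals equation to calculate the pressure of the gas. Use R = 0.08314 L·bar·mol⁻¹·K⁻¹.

P = nRT/(V − nb) − a n²/V²
nRT/(V − nb) = (0.443)(0.08314)(701)/(0.265 − 0.443×0.0394) = 25.819/0.24755 = 104.30 bar
a n²/V² = (1.37)(0.443)²/(0.265)² = 3.8286 bar
P = 104.30 − 3.8286 = 100.5 bar

P ≈ 100.5 bar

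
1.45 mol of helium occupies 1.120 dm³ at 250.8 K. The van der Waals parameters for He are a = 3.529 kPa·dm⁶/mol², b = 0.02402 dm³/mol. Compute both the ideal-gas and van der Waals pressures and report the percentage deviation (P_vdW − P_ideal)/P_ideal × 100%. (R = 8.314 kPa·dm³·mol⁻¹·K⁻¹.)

Ideal: P_ideal = nRT/V = (1.45)(8.314)(250.8)/1.120 = 2699.53 kPa
vdW: P = nRT/(V − nb) − a n²/V² = 3023.47/1.08517 − 7.41972/1.25440 = 2786.17 − 5.91496 = 2780.26 kPa
% deviation = (2780.26 − 2699.53)/2699.53 × 100% = 2.99%

2.99 %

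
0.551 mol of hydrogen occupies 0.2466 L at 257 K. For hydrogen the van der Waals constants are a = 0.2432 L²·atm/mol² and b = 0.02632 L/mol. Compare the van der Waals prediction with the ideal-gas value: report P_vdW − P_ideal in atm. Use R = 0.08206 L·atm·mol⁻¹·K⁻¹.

ΔP ≈ 1.730 atm

Ideal: P_ideal = nRT/V = (0.551)(0.08206)(257)/0.2466 = 47.1219 atm
vdW: P = nRT/(V − nb) − a n²/V² = 11.6203/0.232098 − 0.0738358/0.0608116 = 50.0664 − 1.21417 = 48.8522 atm
ΔP = 48.8522 − 47.1219 = 1.730 atm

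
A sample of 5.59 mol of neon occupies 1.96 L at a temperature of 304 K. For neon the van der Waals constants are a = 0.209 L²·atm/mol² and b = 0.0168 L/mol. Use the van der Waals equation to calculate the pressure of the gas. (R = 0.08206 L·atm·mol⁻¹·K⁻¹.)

P ≈ 73.03 atm

P = nRT/(V − nb) − a n²/V²
nRT/(V − nb) = (5.59)(0.08206)(304)/(1.96 − 5.59×0.0168) = 139.45/1.8661 = 74.728 atm
a n²/V² = (0.209)(5.59)²/(1.96)² = 1.7000 atm
P = 74.728 − 1.7000 = 73.03 atm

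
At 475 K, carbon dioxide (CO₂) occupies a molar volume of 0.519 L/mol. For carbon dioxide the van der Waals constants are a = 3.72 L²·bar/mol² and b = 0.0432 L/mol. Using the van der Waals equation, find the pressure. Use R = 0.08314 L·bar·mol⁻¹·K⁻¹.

P ≈ 69.19 bar

P = RT/(V_m − b) − a/V_m²
RT/(V_m − b) = (0.08314)(475)/(0.519 − 0.0432) = 39.492/0.47580 = 83.001 bar
a/V_m² = 3.72/(0.519)² = 13.810 bar
P = 83.001 − 13.810 = 69.19 bar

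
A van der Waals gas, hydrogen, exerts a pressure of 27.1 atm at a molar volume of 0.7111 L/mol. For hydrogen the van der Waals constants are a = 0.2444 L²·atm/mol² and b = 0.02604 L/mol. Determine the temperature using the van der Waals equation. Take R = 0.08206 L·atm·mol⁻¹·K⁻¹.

T = (P + a/V_m²)(V_m − b)/R
P + a/V_m² = 27.1 + 0.2444/(0.7111)² = 27.583 atm
V_m − b = 0.7111 − 0.02604 = 0.68506 L/mol
T = (27.583)(0.68506)/0.08206 = 230.3 K

T ≈ 230.3 K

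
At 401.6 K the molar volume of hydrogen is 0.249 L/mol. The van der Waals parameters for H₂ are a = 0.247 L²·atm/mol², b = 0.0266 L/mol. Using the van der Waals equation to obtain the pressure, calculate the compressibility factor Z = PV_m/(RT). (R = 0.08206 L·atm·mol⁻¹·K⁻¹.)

Z ≈ 1.090

P = RT/(V_m − b) − a/V_m² = (0.08206)(401.6)/(0.249 − 0.0266) − 0.247/(0.249)²
  = 32.955/0.22240 − 3.9838 = 148.18 − 3.9838 = 144.20 atm
Z = PV_m/(RT) = (144.20)(0.249)/((0.08206)(401.6)) = 35.906/32.955 = 1.090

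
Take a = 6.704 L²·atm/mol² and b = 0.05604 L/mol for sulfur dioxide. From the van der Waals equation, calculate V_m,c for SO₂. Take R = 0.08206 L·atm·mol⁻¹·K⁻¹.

For a van der Waals gas, V_m,c = 3b.
V_m,c = 3×0.05604 = 0.1681 L/mol

V_m,c ≈ 0.1681 L/mol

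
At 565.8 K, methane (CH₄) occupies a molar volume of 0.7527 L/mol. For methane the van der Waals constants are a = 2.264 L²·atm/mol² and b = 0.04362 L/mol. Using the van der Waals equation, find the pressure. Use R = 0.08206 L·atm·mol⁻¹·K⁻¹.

P ≈ 61.48 atm

P = RT/(V_m − b) − a/V_m²
RT/(V_m − b) = (0.08206)(565.8)/(0.7527 − 0.04362) = 46.430/0.70908 = 65.479 atm
a/V_m² = 2.264/(0.7527)² = 3.9961 atm
P = 65.479 − 3.9961 = 61.48 atm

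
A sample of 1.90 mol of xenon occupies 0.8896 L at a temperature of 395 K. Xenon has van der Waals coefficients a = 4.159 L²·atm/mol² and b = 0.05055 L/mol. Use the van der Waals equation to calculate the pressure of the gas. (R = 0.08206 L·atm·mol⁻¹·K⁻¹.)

P ≈ 58.64 atm

P = nRT/(V − nb) − a n²/V²
nRT/(V − nb) = (1.90)(0.08206)(395)/(0.8896 − 1.90×0.05055) = 61.586/0.79356 = 77.607 atm
a n²/V² = (4.159)(1.90)²/(0.8896)² = 18.972 atm
P = 77.607 − 18.972 = 58.64 atm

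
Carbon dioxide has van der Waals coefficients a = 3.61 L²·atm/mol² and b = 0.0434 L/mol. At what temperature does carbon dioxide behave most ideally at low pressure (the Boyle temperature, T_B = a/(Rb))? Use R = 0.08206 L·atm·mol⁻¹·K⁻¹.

For a van der Waals gas the second virial coefficient B₂ = b − a/(RT) vanishes at T_B = a/(Rb).
T_B = 3.61/(0.08206×0.0434) = 3.61/0.0035614 = 1014 K

T_B ≈ 1014 K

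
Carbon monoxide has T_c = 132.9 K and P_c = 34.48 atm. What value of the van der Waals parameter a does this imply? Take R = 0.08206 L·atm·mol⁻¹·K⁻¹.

From T_c = 8a/(27Rb) and P_c = a/(27b²): a = 27 R² T_c²/(64 P_c).
a = 27×(0.08206)²×(132.9)²/(64×34.48) = 3211.3/2206.7 = 1.455 L²·atm/mol²

a ≈ 1.455 L²·atm/mol²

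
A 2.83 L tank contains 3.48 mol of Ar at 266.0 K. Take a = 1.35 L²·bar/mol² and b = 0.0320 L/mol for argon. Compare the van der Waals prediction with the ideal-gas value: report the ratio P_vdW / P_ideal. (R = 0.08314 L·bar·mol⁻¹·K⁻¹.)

P_vdW / P_ideal ≈ 0.9659

Ideal: P_ideal = nRT/V = (3.48)(0.08314)(266.0)/2.83 = 27.1947 bar
vdW: P = nRT/(V − nb) − a n²/V² = 76.9610/2.71864 − 16.3490/8.00890 = 28.3086 − 2.04135 = 26.2673 bar
Ratio = 26.2673/27.1947 = 0.9659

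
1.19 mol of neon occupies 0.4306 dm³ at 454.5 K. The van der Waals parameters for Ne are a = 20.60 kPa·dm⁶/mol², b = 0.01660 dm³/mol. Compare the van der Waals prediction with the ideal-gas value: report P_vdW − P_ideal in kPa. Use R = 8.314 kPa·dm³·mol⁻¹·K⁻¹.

Ideal: P_ideal = nRT/V = (1.19)(8.314)(454.5)/0.4306 = 10442.8 kPa
vdW: P = nRT/(V − nb) − a n²/V² = 4496.67/0.410846 − 29.1717/0.185416 = 10944.9 − 157.331 = 10787.6 kPa
ΔP = 10787.6 − 10442.8 = 345 kPa

ΔP ≈ 345 kPa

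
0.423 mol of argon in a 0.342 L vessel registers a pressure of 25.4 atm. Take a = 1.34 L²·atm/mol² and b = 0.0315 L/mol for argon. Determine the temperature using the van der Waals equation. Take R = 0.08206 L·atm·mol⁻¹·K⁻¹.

T = (P + a n²/V²)(V − nb)/(nR)
P + a n²/V² = 25.4 + (1.34)(0.423)²/(0.342)² = 27.450 atm
V − nb = 0.342 − (0.423)(0.0315) = 0.32868 L
T = (27.450)(0.32868)/((0.423)(0.08206)) = 259.9 K

T ≈ 259.9 K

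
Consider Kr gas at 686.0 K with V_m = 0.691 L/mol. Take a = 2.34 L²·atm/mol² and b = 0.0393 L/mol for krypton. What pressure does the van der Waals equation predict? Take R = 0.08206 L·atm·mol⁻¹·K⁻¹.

P = RT/(V_m − b) − a/V_m²
RT/(V_m − b) = (0.08206)(686.0)/(0.691 − 0.0393) = 56.293/0.65170 = 86.379 atm
a/V_m² = 2.34/(0.691)² = 4.9007 atm
P = 86.379 − 4.9007 = 81.48 atm

P ≈ 81.48 atm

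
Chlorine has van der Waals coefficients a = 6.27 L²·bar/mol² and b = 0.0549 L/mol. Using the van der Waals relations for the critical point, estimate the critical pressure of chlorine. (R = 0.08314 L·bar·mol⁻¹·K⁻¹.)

P_c ≈ 77.05 bar

For a van der Waals gas, P_c = a/(27b²).
P_c = 6.27/(27×(0.0549)²) = 6.27/0.081378 = 77.05 bar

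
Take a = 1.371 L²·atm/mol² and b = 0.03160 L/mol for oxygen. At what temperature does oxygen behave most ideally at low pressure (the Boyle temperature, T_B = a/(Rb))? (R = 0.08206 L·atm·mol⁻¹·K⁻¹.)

For a van der Waals gas the second virial coefficient B₂ = b − a/(RT) vanishes at T_B = a/(Rb).
T_B = 1.371/(0.08206×0.03160) = 1.371/0.0025931 = 528.7 K

T_B ≈ 528.7 K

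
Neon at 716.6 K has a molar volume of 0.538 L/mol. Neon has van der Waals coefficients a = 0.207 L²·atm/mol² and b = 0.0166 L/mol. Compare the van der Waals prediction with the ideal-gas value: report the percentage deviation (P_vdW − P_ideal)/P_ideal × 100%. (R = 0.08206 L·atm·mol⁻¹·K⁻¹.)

Ideal: P_ideal = RT/V_m = (0.08206)(716.6)/0.538 = 109.301 atm
vdW: P = RT/(V_m − b) − a/V_m² = 58.8042/0.521400 − 0.207/0.289444 = 112.781 − 0.715164 = 112.066 atm
% deviation = (112.066 − 109.301)/109.301 × 100% = 2.53%

2.53 %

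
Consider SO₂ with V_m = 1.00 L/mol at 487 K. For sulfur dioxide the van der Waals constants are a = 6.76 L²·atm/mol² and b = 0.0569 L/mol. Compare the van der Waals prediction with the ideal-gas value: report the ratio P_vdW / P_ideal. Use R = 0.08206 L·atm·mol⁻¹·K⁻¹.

Ideal: P_ideal = RT/V_m = (0.08206)(487)/1.00 = 39.9632 atm
vdW: P = RT/(V_m − b) − a/V_m² = 39.9632/0.943100 − 6.76/1.00000 = 42.3743 − 6.76000 = 35.6143 atm
Ratio = 35.6143/39.9632 = 0.8912

P_vdW / P_ideal ≈ 0.8912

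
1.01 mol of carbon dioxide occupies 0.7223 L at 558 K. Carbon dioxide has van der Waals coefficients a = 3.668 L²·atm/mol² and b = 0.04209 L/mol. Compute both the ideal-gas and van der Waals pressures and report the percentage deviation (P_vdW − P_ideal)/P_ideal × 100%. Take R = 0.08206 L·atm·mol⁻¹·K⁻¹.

-4.95 %

Ideal: P_ideal = nRT/V = (1.01)(0.08206)(558)/0.7223 = 64.0279 atm
vdW: P = nRT/(V − nb) − a n²/V² = 46.2474/0.679789 − 3.74173/0.521717 = 68.0320 − 7.17195 = 60.8601 atm
% deviation = (60.8601 − 64.0279)/64.0279 × 100% = -4.95%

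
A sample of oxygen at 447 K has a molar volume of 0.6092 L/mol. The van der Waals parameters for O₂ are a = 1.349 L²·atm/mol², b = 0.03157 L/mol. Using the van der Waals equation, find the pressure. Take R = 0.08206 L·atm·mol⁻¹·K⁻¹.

P ≈ 59.87 atm

P = RT/(V_m − b) − a/V_m²
RT/(V_m − b) = (0.08206)(447)/(0.6092 − 0.03157) = 36.681/0.57763 = 63.503 atm
a/V_m² = 1.349/(0.6092)² = 3.6349 atm
P = 63.503 − 3.6349 = 59.87 atm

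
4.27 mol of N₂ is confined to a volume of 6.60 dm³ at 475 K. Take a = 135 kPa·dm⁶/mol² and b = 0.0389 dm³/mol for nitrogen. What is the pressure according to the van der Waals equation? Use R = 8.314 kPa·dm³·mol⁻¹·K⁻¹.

P ≈ 2564 kPa

P = nRT/(V − nb) − a n²/V²
nRT/(V − nb) = (4.27)(8.314)(475)/(6.60 − 4.27×0.0389) = 16863/6.4339 = 2621.0 kPa
a n²/V² = (135)(4.27)²/(6.60)² = 56.507 kPa
P = 2621.0 − 56.507 = 2564 kPa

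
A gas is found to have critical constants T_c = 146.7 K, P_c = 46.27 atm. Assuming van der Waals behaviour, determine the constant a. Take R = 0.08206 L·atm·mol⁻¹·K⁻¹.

a ≈ 1.321 L²·atm/mol²

From T_c = 8a/(27Rb) and P_c = a/(27b²): a = 27 R² T_c²/(64 P_c).
a = 27×(0.08206)²×(146.7)²/(64×46.27) = 3912.8/2961.3 = 1.321 L²·atm/mol²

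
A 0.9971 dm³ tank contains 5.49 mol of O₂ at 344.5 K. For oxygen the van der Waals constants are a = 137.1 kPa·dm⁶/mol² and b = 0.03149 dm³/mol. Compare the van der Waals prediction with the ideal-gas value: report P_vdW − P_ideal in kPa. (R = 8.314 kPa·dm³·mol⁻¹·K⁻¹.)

Ideal: P_ideal = nRT/V = (5.49)(8.314)(344.5)/0.9971 = 15770.0 kPa
vdW: P = nRT/(V − nb) − a n²/V² = 15724.3/0.824220 − 4132.21/0.994208 = 19077.8 − 4156.28 = 14921.5 kPa
ΔP = 14921.5 − 15770.0 = -849 kPa

ΔP ≈ -849 kPa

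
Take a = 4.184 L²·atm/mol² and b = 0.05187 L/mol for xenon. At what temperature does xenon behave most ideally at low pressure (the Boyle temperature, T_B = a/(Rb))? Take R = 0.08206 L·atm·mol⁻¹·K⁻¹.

T_B ≈ 983.0 K

For a van der Waals gas the second virial coefficient B₂ = b − a/(RT) vanishes at T_B = a/(Rb).
T_B = 4.184/(0.08206×0.05187) = 4.184/0.0042565 = 983.0 K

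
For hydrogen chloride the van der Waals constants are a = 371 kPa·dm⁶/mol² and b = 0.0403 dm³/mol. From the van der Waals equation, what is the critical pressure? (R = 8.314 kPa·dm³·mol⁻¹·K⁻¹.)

P_c ≈ 8461 kPa

For a van der Waals gas, P_c = a/(27b²).
P_c = 371/(27×(0.0403)²) = 371/0.043850 = 8461 kPa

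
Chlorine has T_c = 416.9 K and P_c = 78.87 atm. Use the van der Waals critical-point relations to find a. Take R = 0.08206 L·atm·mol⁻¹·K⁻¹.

From T_c = 8a/(27Rb) and P_c = a/(27b²): a = 27 R² T_c²/(64 P_c).
a = 27×(0.08206)²×(416.9)²/(64×78.87) = 31600/5047.7 = 6.260 L²·atm/mol²

a ≈ 6.260 L²·atm/mol²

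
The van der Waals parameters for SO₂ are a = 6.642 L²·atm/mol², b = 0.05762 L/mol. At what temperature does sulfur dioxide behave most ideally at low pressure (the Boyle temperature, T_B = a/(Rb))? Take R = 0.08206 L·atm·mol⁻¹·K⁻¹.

For a van der Waals gas the second virial coefficient B₂ = b − a/(RT) vanishes at T_B = a/(Rb).
T_B = 6.642/(0.08206×0.05762) = 6.642/0.0047283 = 1405 K

T_B ≈ 1405 K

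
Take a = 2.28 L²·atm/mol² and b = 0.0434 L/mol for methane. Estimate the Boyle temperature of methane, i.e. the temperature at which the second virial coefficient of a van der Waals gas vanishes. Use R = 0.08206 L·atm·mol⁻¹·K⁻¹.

T_B ≈ 640.2 K

For a van der Waals gas the second virial coefficient B₂ = b − a/(RT) vanishes at T_B = a/(Rb).
T_B = 2.28/(0.08206×0.0434) = 2.28/0.0035614 = 640.2 K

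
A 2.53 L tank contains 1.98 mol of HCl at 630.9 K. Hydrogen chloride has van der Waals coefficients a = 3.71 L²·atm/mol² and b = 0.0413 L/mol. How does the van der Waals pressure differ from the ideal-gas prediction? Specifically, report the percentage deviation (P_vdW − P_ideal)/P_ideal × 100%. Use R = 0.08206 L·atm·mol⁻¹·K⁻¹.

Ideal: P_ideal = nRT/V = (1.98)(0.08206)(630.9)/2.53 = 40.5169 atm
vdW: P = nRT/(V − nb) − a n²/V² = 102.508/2.44823 − 14.5447/6.40090 = 41.8702 − 2.27229 = 39.5979 atm
% deviation = (39.5979 − 40.5169)/40.5169 × 100% = -2.27%

-2.27 %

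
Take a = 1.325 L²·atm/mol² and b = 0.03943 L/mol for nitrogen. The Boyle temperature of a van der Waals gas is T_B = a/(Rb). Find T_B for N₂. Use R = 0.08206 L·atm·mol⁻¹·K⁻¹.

T_B ≈ 409.5 K

For a van der Waals gas the second virial coefficient B₂ = b − a/(RT) vanishes at T_B = a/(Rb).
T_B = 1.325/(0.08206×0.03943) = 1.325/0.0032356 = 409.5 K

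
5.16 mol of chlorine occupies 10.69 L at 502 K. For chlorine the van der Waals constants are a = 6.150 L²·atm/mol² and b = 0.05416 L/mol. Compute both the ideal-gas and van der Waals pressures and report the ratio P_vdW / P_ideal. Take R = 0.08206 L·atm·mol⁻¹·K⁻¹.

Ideal: P_ideal = nRT/V = (5.16)(0.08206)(502)/10.69 = 19.8842 atm
vdW: P = nRT/(V − nb) − a n²/V² = 212.562/10.4105 − 163.747/114.276 = 20.4180 − 1.43291 = 18.9851 atm
Ratio = 18.9851/19.8842 = 0.9548

P_vdW / P_ideal ≈ 0.9548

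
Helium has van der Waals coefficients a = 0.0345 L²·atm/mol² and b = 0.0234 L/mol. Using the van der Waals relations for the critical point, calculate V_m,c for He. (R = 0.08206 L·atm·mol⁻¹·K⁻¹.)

For a van der Waals gas, V_m,c = 3b.
V_m,c = 3×0.0234 = 0.07020 L/mol

V_m,c ≈ 0.07020 L/mol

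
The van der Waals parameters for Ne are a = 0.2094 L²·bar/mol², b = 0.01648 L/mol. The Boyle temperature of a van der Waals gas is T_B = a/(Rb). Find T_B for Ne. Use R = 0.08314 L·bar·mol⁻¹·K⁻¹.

T_B ≈ 152.8 K

For a van der Waals gas the second virial coefficient B₂ = b − a/(RT) vanishes at T_B = a/(Rb).
T_B = 0.2094/(0.08314×0.01648) = 0.2094/0.0013701 = 152.8 K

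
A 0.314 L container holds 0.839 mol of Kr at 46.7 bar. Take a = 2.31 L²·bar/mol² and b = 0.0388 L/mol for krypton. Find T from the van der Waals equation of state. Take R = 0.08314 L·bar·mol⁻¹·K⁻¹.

T ≈ 255.0 K

T = (P + a n²/V²)(V − nb)/(nR)
P + a n²/V² = 46.7 + (2.31)(0.839)²/(0.314)² = 63.192 bar
V − nb = 0.314 − (0.839)(0.0388) = 0.28145 L
T = (63.192)(0.28145)/((0.839)(0.08314)) = 255.0 K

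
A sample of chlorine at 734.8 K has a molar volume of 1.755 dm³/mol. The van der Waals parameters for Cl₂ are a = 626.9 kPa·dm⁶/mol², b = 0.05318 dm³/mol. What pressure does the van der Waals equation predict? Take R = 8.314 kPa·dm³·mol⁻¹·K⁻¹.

P = RT/(V_m − b) − a/V_m²
RT/(V_m − b) = (8.314)(734.8)/(1.755 − 0.05318) = 6109.1/1.7018 = 3589.8 kPa
a/V_m² = 626.9/(1.755)² = 203.54 kPa
P = 3589.8 − 203.54 = 3386 kPa

P ≈ 3386 kPa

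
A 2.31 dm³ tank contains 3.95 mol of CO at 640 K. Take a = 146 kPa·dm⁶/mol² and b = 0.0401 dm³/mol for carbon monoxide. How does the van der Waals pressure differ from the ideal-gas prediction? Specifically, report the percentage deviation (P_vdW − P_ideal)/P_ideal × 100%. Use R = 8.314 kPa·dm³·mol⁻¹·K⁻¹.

2.67 %

Ideal: P_ideal = nRT/V = (3.95)(8.314)(640)/2.31 = 9098.61 kPa
vdW: P = nRT/(V − nb) − a n²/V² = 21017.8/2.15161 − 2277.97/5.33610 = 9768.41 − 426.898 = 9341.51 kPa
% deviation = (9341.51 − 9098.61)/9098.61 × 100% = 2.67%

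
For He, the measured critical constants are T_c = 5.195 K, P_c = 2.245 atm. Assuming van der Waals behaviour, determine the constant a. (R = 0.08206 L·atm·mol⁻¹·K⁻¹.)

From T_c = 8a/(27Rb) and P_c = a/(27b²): a = 27 R² T_c²/(64 P_c).
a = 27×(0.08206)²×(5.195)²/(64×2.245) = 4.9068/143.68 = 0.03415 L²·atm/mol²

a ≈ 0.03415 L²·atm/mol²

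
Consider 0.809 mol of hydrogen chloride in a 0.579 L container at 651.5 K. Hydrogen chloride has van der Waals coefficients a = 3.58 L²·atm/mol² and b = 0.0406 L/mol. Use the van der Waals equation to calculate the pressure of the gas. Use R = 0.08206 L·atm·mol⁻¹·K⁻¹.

P ≈ 72.20 atm

P = nRT/(V − nb) − a n²/V²
nRT/(V − nb) = (0.809)(0.08206)(651.5)/(0.579 − 0.809×0.0406) = 43.251/0.54615 = 79.193 atm
a n²/V² = (3.58)(0.809)²/(0.579)² = 6.9891 atm
P = 79.193 − 6.9891 = 72.20 atm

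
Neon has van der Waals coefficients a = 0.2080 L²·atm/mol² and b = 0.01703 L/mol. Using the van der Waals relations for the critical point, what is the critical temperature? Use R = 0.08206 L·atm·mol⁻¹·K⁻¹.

For a van der Waals gas, T_c = 8a/(27Rb).
T_c = 8×0.2080/(27×0.08206×0.01703) = 1.6640/0.037732 = 44.10 K

T_c ≈ 44.10 K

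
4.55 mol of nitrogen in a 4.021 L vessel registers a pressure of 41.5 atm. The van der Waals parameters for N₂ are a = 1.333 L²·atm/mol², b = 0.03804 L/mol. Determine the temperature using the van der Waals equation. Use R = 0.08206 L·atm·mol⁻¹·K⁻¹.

T = (P + a n²/V²)(V − nb)/(nR)
P + a n²/V² = 41.5 + (1.333)(4.55)²/(4.021)² = 43.207 atm
V − nb = 4.021 − (4.55)(0.03804) = 3.8479 L
T = (43.207)(3.8479)/((4.55)(0.08206)) = 445.3 K

T ≈ 445.3 K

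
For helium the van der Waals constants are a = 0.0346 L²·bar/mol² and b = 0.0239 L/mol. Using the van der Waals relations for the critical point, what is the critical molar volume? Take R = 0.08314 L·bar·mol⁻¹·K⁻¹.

V_m,c ≈ 0.07170 L/mol

For a van der Waals gas, V_m,c = 3b.
V_m,c = 3×0.0239 = 0.07170 L/mol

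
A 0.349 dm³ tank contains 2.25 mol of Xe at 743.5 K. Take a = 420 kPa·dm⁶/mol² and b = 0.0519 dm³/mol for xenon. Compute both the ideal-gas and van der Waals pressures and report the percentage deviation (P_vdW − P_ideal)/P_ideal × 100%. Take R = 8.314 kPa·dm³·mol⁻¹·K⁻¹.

6.48 %

Ideal: P_ideal = nRT/V = (2.25)(8.314)(743.5)/0.349 = 39851.8 kPa
vdW: P = nRT/(V − nb) − a n²/V² = 13908.3/0.232225 − 2126.25/0.121801 = 59891.5 − 17456.8 = 42434.7 kPa
% deviation = (42434.7 − 39851.8)/39851.8 × 100% = 6.48%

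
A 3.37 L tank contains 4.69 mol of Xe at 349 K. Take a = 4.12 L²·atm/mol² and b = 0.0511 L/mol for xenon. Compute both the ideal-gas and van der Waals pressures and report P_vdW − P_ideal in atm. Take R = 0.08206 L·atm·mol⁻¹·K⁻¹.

ΔP ≈ -4.928 atm

Ideal: P_ideal = nRT/V = (4.69)(0.08206)(349)/3.37 = 39.8566 atm
vdW: P = nRT/(V − nb) − a n²/V² = 134.317/3.13034 − 90.6239/11.3569 = 42.9081 − 7.97963 = 34.9285 atm
ΔP = 34.9285 − 39.8566 = -4.928 atm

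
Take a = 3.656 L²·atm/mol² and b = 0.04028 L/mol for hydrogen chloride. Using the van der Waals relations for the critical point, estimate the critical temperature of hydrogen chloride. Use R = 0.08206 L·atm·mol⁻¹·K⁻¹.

T_c ≈ 327.7 K

For a van der Waals gas, T_c = 8a/(27Rb).
T_c = 8×3.656/(27×0.08206×0.04028) = 29.248/0.089245 = 327.7 K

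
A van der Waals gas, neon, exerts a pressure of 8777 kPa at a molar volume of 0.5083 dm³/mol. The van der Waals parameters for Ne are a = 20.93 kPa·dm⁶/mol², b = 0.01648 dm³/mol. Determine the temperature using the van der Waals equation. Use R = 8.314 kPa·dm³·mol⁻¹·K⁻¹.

T = (P + a/V_m²)(V_m − b)/R
P + a/V_m² = 8777 + 20.93/(0.5083)² = 8858.0 kPa
V_m − b = 0.5083 − 0.01648 = 0.49182 dm³/mol
T = (8858.0)(0.49182)/8.314 = 524.0 K

T ≈ 524.0 K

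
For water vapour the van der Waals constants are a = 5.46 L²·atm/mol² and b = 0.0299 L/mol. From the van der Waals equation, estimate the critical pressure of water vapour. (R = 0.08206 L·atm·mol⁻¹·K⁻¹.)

P_c ≈ 226.2 atm

For a van der Waals gas, P_c = a/(27b²).
P_c = 5.46/(27×(0.0299)²) = 5.46/0.024138 = 226.2 atm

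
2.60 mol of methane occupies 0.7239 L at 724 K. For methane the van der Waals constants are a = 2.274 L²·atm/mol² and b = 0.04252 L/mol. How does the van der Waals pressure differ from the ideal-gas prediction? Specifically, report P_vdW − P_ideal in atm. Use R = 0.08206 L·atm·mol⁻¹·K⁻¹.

Ideal: P_ideal = nRT/V = (2.60)(0.08206)(724)/0.7239 = 213.385 atm
vdW: P = nRT/(V − nb) − a n²/V² = 154.470/0.613348 − 15.3722/0.524031 = 251.847 − 29.3345 = 222.513 atm
ΔP = 222.513 − 213.385 = 9.13 atm

ΔP ≈ 9.13 atm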